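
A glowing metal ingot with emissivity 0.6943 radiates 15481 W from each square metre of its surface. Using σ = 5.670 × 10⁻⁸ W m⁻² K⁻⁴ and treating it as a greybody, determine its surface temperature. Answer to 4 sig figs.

T ≈ 791.9 K

I = εσT⁴, so T = (I/εσ)^(1/4) = (15481/(0.6943×5.670×10⁻⁸))^(1/4) = 791.9 K.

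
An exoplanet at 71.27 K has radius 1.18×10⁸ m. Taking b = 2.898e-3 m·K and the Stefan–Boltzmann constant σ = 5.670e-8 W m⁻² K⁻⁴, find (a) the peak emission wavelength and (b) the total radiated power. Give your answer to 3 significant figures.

(a) λ_max = b/T = 2.898×10⁻³/71.27 = 4.066×10⁻⁵ m = 40.7 μm.
Surface area A = 4πR² = 4π(1.18×10⁸ m)² = 1.74974×10¹⁷ m².
(b) P = σAT⁴ = 5.670×10⁻⁸×1.74974×10¹⁷×(71.27)⁴ = 2.56×10¹⁷ W.

λ_max ≈ 40.7 μm; P ≈ 2.56×10¹⁷ W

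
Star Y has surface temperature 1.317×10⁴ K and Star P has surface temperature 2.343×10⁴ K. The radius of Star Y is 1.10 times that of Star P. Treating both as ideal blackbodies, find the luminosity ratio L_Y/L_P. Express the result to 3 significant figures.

L ∝ R²T⁴, so L_Y/L_P = (R_Y/R_P)²(T_Y/T_P)⁴ = (1.10)² × (1.317×10⁴/2.343×10⁴)⁴ = 1.21 × 0.0998284 = 0.121.

L_Y/L_P ≈ 0.121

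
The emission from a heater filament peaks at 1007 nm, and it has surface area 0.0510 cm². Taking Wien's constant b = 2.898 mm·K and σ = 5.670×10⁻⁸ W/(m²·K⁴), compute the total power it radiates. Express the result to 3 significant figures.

P ≈ 19.8 W

Wien's law: T = b/λ_max = 2.898×10⁻³/1.007×10⁻⁶ = 2877.86 K.
Area A = 0.0510 cm² = 5.10×10⁻⁶ m².
Then P = σAT⁴ = 5.670×10⁻⁸×5.10×10⁻⁶×(2877.86)⁴ = 19.8 W.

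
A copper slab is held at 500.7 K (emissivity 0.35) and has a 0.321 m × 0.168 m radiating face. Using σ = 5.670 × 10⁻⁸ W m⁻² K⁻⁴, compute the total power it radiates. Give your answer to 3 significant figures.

P ≈ 67.3 W

Area A = 0.321 × 0.168 = 0.053928 m².
P = εσAT⁴ = 0.35 × 5.670×10⁻⁸ × 0.053928 × (500.7)⁴ = 67.3 W.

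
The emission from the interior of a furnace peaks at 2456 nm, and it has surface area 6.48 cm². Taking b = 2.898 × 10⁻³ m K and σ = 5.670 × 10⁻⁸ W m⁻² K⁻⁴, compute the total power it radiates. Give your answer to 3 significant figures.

P ≈ 71.2 W

Wien's law: T = b/λ_max = 2.898×10⁻³/2.456×10⁻⁶ = 1179.97 K.
Area A = 6.48 cm² = 6.48×10⁻⁴ m².
Then P = σAT⁴ = 5.670×10⁻⁸×6.48×10⁻⁴×(1179.97)⁴ = 71.2 W.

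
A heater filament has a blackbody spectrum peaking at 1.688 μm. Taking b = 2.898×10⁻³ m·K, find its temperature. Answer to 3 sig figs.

Wien's law gives T = b/λ_max = (2.898×10⁻³ m·K)/(1.688×10⁻⁶ m) = 1.72×10³ K.

T ≈ 1.72×10³ K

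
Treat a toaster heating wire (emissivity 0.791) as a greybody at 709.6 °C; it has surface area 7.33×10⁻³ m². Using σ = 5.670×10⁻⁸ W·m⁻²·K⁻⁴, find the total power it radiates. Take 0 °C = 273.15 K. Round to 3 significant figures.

T = 709.6 °C + 273.15 = 982.75 K.
Area A = 7.33×10⁻³ m².
P = εσAT⁴ = 0.791 × 5.670×10⁻⁸ × 7.33×10⁻³ × (982.75)⁴ = 307 W.

P ≈ 307 W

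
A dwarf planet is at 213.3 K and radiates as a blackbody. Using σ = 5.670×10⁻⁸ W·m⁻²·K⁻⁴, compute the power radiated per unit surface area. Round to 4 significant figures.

Stefan–Boltzmann: I = σT⁴ = 5.670×10⁻⁸ × (213.3)⁴ = 117.4 W/m².

I ≈ 117.4 W/m²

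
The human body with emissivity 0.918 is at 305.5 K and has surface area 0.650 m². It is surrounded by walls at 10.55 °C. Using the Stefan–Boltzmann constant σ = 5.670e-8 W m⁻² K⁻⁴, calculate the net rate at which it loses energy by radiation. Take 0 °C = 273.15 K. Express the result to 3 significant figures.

Net loss ≈ 75.5 W

Surroundings: T = 10.55 °C + 273.15 = 283.70 K.
Area A = 0.650 m².
Net radiated power P_net = εσA(T⁴ − T₀⁴) = 0.918×5.670×10⁻⁸×0.650×(305.5⁴ − 283.70⁴).
T⁴ − T₀⁴ = 8.71054×10⁹ − 6.47795×10⁹ = 2.23259×10⁹ K⁴, so P_net = 75.5 W.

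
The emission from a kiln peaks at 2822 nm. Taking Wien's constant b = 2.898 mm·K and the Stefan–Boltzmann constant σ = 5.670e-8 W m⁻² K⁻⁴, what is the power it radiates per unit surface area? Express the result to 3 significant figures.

I ≈ 6.31×10⁴ W/m²

Wien's law: T = b/λ_max = 2.898×10⁻³/2.822×10⁻⁶ = 1026.93 K.
Then I = σT⁴ = 5.670×10⁻⁸×(1026.93)⁴ = 6.31×10⁴ W/m².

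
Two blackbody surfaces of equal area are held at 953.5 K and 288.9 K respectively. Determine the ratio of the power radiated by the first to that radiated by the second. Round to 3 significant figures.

P₁/P₂ ≈ 119

With equal areas, P₁/P₂ = (T₁/T₂)⁴ = (953.5/288.9)⁴ = 119.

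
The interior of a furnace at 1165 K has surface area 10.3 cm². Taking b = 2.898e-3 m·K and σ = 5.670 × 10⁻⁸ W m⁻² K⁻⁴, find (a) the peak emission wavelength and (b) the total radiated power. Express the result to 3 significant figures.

(a) λ_max = b/T = 2.898×10⁻³/1165 = 2.488×10⁻⁶ m = 2.49×10³ nm.
Area A = 10.3 cm² = 1.03×10⁻³ m².
(b) P = σAT⁴ = 5.670×10⁻⁸×1.03×10⁻³×(1165)⁴ = 108 W.

λ_max ≈ 2.49×10³ nm; P ≈ 108 W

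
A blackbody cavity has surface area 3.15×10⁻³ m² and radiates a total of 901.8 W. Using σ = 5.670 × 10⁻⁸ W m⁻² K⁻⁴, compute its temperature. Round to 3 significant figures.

T ≈ 1.50×10³ K

Area A = 3.15×10⁻³ m².
P = σAT⁴ ⇒ T = (P/(σA))^(1/4) = (901.8/(5.670×10⁻⁸×3.15×10⁻³))^(1/4) = 1.50×10³ K.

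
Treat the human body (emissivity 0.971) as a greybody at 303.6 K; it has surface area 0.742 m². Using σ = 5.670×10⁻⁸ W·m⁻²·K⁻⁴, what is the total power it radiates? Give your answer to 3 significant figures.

P ≈ 347 W

Area A = 0.742 m².
P = εσAT⁴ = 0.971 × 5.670×10⁻⁸ × 0.742 × (303.6)⁴ = 347 W.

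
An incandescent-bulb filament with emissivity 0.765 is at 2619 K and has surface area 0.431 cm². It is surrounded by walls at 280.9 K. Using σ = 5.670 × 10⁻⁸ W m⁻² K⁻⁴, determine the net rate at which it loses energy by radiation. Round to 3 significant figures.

Net loss ≈ 87.9 W

Area A = 0.431 cm² = 4.31×10⁻⁵ m².
Net radiated power P_net = εσA(T⁴ − T₀⁴) = 0.765×5.670×10⁻⁸×4.31×10⁻⁵×(2619⁴ − 280.9⁴).
T⁴ − T₀⁴ = 4.70481×10¹³ − 6.22597×10⁹ = 4.70419×10¹³ K⁴, so P_net = 87.9 W.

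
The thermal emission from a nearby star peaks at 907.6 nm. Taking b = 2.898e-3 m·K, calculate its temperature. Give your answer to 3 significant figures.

Wien's law gives T = b/λ_max = (2.898×10⁻³ m·K)/(9.076×10⁻⁷ m) = 3.19×10³ K.

T ≈ 3.19×10³ K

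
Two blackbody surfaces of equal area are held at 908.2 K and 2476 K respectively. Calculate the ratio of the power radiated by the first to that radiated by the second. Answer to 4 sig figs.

With equal areas, P₁/P₂ = (T₁/T₂)⁴ = (908.2/2476)⁴ = 0.01810.

P₁/P₂ ≈ 0.01810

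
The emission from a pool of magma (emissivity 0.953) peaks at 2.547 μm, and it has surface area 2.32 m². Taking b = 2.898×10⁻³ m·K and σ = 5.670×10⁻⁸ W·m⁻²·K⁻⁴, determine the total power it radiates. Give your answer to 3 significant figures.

Wien's law: T = b/λ_max = 2.898×10⁻³/2.547×10⁻⁶ = 1137.81 K.
Area A = 2.32 m².
Then P = εσAT⁴ = 0.953×5.670×10⁻⁸×2.32×(1137.81)⁴ = 2.10×10⁵ W.

P ≈ 2.10×10⁵ W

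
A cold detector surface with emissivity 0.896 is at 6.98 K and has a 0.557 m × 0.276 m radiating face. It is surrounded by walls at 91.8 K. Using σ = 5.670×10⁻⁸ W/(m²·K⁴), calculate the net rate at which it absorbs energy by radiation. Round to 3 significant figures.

Net gain ≈ 0.555 W

Area A = 0.557 × 0.276 = 0.153732 m².
Net radiated power P_net = εσA(T⁴ − T₀⁴) = 0.896×5.670×10⁻⁸×0.153732×(6.98⁴ − 91.8⁴).
T⁴ − T₀⁴ = 2373.68 − 7.10184×10⁷ = -7.10160×10⁷ K⁴, so P_net = -0.555 W — negative, meaning a net gain of 0.555 W.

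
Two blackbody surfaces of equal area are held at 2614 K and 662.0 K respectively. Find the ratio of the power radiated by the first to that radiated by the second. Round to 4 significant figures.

With equal areas, P₁/P₂ = (T₁/T₂)⁴ = (2614/662.0)⁴ = 243.1.

P₁/P₂ ≈ 243.1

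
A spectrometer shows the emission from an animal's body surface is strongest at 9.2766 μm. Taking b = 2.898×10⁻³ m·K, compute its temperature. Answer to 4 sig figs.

Wien's law gives T = b/λ_max = (2.898×10⁻³ m·K)/(9.2766×10⁻⁶ m) = 312.4 K.

T ≈ 312.4 K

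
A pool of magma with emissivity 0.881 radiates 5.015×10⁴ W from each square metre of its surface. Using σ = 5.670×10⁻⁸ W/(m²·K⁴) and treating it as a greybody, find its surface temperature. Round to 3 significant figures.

I = εσT⁴, so T = (I/εσ)^(1/4) = (5.015×10⁴/(0.881×5.670×10⁻⁸))^(1/4) = 1.00×10³ K.

T ≈ 1.00×10³ K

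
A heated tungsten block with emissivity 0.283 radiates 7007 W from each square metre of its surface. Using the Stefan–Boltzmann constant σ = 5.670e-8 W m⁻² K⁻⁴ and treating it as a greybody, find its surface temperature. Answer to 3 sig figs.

T ≈ 813 K

I = εσT⁴, so T = (I/εσ)^(1/4) = (7007/(0.283×5.670×10⁻⁸))^(1/4) = 813 K.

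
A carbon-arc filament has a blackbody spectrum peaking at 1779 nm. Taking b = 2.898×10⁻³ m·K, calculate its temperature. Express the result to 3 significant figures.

Wien's law gives T = b/λ_max = (2.898×10⁻³ m·K)/(1.779×10⁻⁶ m) = 1.63×10³ K.

T ≈ 1.63×10³ K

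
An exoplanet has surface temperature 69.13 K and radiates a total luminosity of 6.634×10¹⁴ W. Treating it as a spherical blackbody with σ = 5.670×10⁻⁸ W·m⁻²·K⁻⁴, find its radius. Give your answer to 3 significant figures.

L = 4πR²σT⁴ ⇒ R = √(L/(4πσT⁴)).
σT⁴ = 1.29494 W/m², so R = √(6.634×10¹⁴/(4π×1.29494)) = 6.38×10⁶ m.

R ≈ 6.38×10⁶ m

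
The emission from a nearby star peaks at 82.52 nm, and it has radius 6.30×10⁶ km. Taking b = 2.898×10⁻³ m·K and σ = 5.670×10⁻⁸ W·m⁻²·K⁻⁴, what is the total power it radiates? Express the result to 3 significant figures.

P ≈ 4.30×10³¹ W

Wien's law: T = b/λ_max = 2.898×10⁻³/8.252×10⁻⁸ = 35118.8 K.
Surface area A = 4πR² = 4π(6.30×10⁹ m)² = 4.98759×10²⁰ m².
Then P = σAT⁴ = 5.670×10⁻⁸×4.98759×10²⁰×(35118.8)⁴ = 4.30×10³¹ W.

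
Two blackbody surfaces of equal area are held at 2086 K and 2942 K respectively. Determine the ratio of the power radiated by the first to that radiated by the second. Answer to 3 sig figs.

P₁/P₂ ≈ 0.253

With equal areas, P₁/P₂ = (T₁/T₂)⁴ = (2086/2942)⁴ = 0.253.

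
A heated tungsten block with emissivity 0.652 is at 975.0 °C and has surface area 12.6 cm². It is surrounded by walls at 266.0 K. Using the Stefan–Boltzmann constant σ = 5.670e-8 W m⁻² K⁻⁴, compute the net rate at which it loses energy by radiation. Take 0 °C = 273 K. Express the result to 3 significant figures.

T = 975.0 °C + 273 = 1248.0 K.
Area A = 12.6 cm² = 1.26×10⁻³ m².
Net radiated power P_net = εσA(T⁴ − T₀⁴) = 0.652×5.670×10⁻⁸×1.26×10⁻³×(1248.0⁴ − 266.0⁴).
T⁴ − T₀⁴ = 2.42582×10¹² − 5.00641×10⁹ = 2.42081×10¹² K⁴, so P_net = 113 W.

Net loss ≈ 113 W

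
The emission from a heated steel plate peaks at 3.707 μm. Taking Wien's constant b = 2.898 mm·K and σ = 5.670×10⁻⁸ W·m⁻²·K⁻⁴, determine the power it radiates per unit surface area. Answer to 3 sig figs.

Wien's law: T = b/λ_max = 2.898×10⁻³/3.707×10⁻⁶ = 781.764 K.
Then I = σT⁴ = 5.670×10⁻⁸×(781.764)⁴ = 2.12×10⁴ W/m².

I ≈ 2.12×10⁴ W/m²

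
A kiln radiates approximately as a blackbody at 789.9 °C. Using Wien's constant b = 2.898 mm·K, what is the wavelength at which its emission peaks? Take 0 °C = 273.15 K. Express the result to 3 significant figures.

T = 789.9 °C + 273.15 = 1063.05 K.
Wien's displacement law: λ_max = b/T = (2.898×10⁻³ m·K)/(1063.05 K) = 2.726×10⁻⁶ m.
That is 2.73×10³ nm, in the infrared range.

λ_max ≈ 2.73×10³ nm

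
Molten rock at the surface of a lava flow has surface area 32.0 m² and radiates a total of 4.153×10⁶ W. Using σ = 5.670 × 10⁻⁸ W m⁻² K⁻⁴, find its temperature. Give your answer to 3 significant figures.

T ≈ 1.23×10³ K

Area A = 32.0 m².
P = σAT⁴ ⇒ T = (P/(σA))^(1/4) = (4.153×10⁶/(5.670×10⁻⁸×32.0))^(1/4) = 1.23×10³ K.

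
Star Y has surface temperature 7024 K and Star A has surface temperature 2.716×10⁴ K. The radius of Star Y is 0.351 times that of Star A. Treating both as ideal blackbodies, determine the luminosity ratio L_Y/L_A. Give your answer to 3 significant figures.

L_Y/L_A ≈ 5.51×10⁻⁴

L ∝ R²T⁴, so L_Y/L_A = (R_Y/R_A)²(T_Y/T_A)⁴ = (0.351)² × (7024/2.716×10⁴)⁴ = 0.123201 × 4.47321×10⁻³ = 5.51×10⁻⁴.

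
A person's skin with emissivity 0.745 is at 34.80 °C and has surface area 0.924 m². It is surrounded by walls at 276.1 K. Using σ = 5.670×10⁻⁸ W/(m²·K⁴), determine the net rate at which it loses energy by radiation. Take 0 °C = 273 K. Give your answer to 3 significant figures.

Net loss ≈ 124 W

T = 34.80 °C + 273 = 307.80 K.
Area A = 0.924 m².
Net radiated power P_net = εσA(T⁴ − T₀⁴) = 0.745×5.670×10⁻⁸×0.924×(307.80⁴ − 276.1⁴).
T⁴ − T₀⁴ = 8.97583×10⁹ − 5.81120×10⁹ = 3.16463×10⁹ K⁴, so P_net = 124 W.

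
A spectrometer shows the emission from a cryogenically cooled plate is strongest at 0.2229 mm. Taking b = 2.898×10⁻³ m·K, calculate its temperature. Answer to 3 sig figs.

Wien's law gives T = b/λ_max = (2.898×10⁻³ m·K)/(2.229×10⁻⁴ m) = 13.0 K.

T ≈ 13.0 K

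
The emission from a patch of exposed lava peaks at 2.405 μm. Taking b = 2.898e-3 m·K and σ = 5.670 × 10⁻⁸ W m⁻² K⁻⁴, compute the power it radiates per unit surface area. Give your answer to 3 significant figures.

Wien's law: T = b/λ_max = 2.898×10⁻³/2.405×10⁻⁶ = 1204.99 K.
Then I = σT⁴ = 5.670×10⁻⁸×(1204.99)⁴ = 1.20×10⁵ W/m².

I ≈ 1.20×10⁵ W/m²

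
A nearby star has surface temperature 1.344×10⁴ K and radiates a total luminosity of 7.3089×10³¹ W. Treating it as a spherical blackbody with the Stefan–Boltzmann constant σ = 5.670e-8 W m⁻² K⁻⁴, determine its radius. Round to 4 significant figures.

L = 4πR²σT⁴ ⇒ R = √(L/(4πσT⁴)).
σT⁴ = 1.85004×10⁹ W/m², so R = √(7.3089×10³¹/(4π×1.85004×10⁹)) = 5.607×10¹⁰ m.

R ≈ 5.607×10¹⁰ m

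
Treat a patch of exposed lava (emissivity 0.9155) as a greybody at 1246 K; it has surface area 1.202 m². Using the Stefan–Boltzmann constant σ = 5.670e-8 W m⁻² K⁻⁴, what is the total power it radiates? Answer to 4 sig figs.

P ≈ 1.504×10⁵ W

Area A = 1.202 m².
P = εσAT⁴ = 0.9155 × 5.670×10⁻⁸ × 1.202 × (1246)⁴ = 1.504×10⁵ W.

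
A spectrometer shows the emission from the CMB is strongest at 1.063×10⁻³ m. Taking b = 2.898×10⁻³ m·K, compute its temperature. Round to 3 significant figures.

T ≈ 2.73 K

Wien's law gives T = b/λ_max = (2.898×10⁻³ m·K)/(1.063×10⁻³ m) = 2.73 K.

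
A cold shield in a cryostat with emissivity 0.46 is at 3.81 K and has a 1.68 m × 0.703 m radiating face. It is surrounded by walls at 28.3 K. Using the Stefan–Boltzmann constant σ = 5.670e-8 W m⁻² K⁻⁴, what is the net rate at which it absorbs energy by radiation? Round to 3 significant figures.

Area A = 1.68 × 0.703 = 1.18104 m².
Net radiated power P_net = εσA(T⁴ − T₀⁴) = 0.46×5.670×10⁻⁸×1.18104×(3.81⁴ − 28.3⁴).
T⁴ − T₀⁴ = 210.717 − 6.41425×10⁵ = -6.41214×10⁵ K⁴, so P_net = -0.0198 W — negative, meaning a net gain of 0.0198 W.

Net gain ≈ 0.0198 W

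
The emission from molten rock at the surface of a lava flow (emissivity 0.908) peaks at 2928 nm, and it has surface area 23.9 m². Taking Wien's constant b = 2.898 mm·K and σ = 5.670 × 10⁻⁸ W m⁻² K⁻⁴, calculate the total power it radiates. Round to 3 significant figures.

Wien's law: T = b/λ_max = 2.898×10⁻³/2.928×10⁻⁶ = 989.754 K.
Area A = 23.9 m².
Then P = εσAT⁴ = 0.908×5.670×10⁻⁸×23.9×(989.754)⁴ = 1.18×10⁶ W.

P ≈ 1.18×10⁶ W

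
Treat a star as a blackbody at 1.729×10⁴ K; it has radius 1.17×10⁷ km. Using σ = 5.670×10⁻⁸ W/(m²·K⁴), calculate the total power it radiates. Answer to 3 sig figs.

Surface area A = 4πR² = 4π(1.17×10¹⁰ m)² = 1.72021×10²¹ m².
P = σAT⁴ = 5.670×10⁻⁸ × 1.72021×10²¹ × (1.729×10⁴)⁴ = 8.72×10³⁰ W.

P ≈ 8.72×10³⁰ W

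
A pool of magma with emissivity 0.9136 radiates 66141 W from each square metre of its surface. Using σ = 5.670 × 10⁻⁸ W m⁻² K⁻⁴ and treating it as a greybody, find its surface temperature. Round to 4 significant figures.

I = εσT⁴, so T = (I/εσ)^(1/4) = (66141/(0.9136×5.670×10⁻⁸))^(1/4) = 1063 K.

T ≈ 1063 K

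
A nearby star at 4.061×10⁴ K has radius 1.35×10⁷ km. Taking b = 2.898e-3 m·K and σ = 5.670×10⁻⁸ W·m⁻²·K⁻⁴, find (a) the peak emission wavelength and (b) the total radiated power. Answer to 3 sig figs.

(a) λ_max = b/T = 2.898×10⁻³/4.061×10⁴ = 7.136×10⁻⁸ m = 71.4 nm.
Surface area A = 4πR² = 4π(1.35×10¹⁰ m)² = 2.29022×10²¹ m².
(b) P = σAT⁴ = 5.670×10⁻⁸×2.29022×10²¹×(4.061×10⁴)⁴ = 3.53×10³² W.

λ_max ≈ 71.4 nm; P ≈ 3.53×10³² W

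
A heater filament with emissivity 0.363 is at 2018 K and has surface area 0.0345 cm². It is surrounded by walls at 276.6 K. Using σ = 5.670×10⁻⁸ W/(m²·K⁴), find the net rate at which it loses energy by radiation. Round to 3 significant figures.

Net loss ≈ 1.18 W

Area A = 0.0345 cm² = 3.45×10⁻⁶ m².
Net radiated power P_net = εσA(T⁴ − T₀⁴) = 0.363×5.670×10⁻⁸×3.45×10⁻⁶×(2018⁴ − 276.6⁴).
T⁴ − T₀⁴ = 1.65838×10¹³ − 5.85341×10⁹ = 1.65779×10¹³ K⁴, so P_net = 1.18 W.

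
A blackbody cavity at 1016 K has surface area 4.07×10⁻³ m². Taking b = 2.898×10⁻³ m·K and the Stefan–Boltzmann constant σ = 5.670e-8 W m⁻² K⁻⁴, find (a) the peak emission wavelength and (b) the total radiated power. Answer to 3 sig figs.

λ_max ≈ 2.85 μm; P ≈ 246 W

(a) λ_max = b/T = 2.898×10⁻³/1016 = 2.852×10⁻⁶ m = 2.85 μm.
Area A = 4.07×10⁻³ m².
(b) P = σAT⁴ = 5.670×10⁻⁸×4.07×10⁻³×(1016)⁴ = 246 W.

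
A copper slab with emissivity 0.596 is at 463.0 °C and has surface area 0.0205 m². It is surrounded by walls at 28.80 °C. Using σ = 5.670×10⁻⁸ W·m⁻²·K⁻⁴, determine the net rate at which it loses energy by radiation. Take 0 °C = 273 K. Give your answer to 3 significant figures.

Net loss ≈ 198 W

T = 463.0 °C + 273 = 736.0 K.
Surroundings: T = 28.80 °C + 273 = 301.80 K.
Area A = 0.0205 m².
Net radiated power P_net = εσA(T⁴ − T₀⁴) = 0.596×5.670×10⁻⁸×0.0205×(736.0⁴ − 301.80⁴).
T⁴ − T₀⁴ = 2.93435×10¹¹ − 8.29616×10⁹ = 2.85139×10¹¹ K⁴, so P_net = 198 W.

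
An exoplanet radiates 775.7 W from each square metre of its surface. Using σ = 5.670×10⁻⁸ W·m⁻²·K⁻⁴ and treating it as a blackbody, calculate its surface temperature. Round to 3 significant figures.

I = σT⁴, so T = (I/σ)^(1/4) = (775.7/(5.670×10⁻⁸))^(1/4) = 342 K.

T ≈ 342 K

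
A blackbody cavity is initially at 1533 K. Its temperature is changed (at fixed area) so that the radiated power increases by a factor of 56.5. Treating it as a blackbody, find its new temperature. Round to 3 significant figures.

T₂ ≈ 4.20×10³ K

P ∝ T⁴, so T₂/T₁ = (P₂/P₁)^(1/4) = (56.5)^(1/4) = 2.74165.
T₂ = 1533 × 2.74165 = 4.20×10³ K.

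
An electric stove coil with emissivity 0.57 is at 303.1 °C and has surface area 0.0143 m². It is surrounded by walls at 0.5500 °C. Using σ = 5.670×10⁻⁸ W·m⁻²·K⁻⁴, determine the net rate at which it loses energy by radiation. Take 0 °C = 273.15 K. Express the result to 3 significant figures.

Net loss ≈ 48.4 W

T = 303.1 °C + 273.15 = 576.25 K.
Surroundings: T = 0.5500 °C + 273.15 = 273.7000 K.
Area A = 0.0143 m².
Net radiated power P_net = εσA(T⁴ − T₀⁴) = 0.57×5.670×10⁻⁸×0.0143×(576.25⁴ − 273.7000⁴).
T⁴ − T₀⁴ = 1.10267×10¹¹ − 5.61176×10⁹ = 1.04655×10¹¹ K⁴, so P_net = 48.4 W.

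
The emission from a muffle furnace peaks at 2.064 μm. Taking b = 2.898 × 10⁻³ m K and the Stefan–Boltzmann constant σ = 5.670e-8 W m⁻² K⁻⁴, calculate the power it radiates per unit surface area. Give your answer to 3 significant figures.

Wien's law: T = b/λ_max = 2.898×10⁻³/2.064×10⁻⁶ = 1404.07 K.
Then I = σT⁴ = 5.670×10⁻⁸×(1404.07)⁴ = 2.20×10⁵ W/m².

I ≈ 2.20×10⁵ W/m²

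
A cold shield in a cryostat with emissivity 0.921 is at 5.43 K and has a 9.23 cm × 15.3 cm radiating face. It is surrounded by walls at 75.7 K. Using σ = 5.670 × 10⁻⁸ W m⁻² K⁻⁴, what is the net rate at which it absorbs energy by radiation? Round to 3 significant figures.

Area A = 0.0923 × 0.153 = 0.0141219 m².
Net radiated power P_net = εσA(T⁴ − T₀⁴) = 0.921×5.670×10⁻⁸×0.0141219×(5.43⁴ − 75.7⁴).
T⁴ − T₀⁴ = 869.359 − 3.28385×10⁷ = -3.28376×10⁷ K⁴, so P_net = -0.0242 W — negative, meaning a net gain of 0.0242 W.

Net gain ≈ 0.0242 W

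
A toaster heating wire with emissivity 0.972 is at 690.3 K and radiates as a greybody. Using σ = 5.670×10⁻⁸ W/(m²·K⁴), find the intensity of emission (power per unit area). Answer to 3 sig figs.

I ≈ 1.25×10⁴ W/m²

Stefan–Boltzmann: I = εσT⁴ = 0.972 × 5.670×10⁻⁸ × (690.3)⁴ = 1.25×10⁴ W/m².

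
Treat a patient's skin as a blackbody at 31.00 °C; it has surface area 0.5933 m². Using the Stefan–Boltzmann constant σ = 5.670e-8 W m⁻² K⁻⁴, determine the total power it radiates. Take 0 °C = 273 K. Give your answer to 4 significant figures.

T = 31.00 °C + 273 = 304.00 K.
Area A = 0.5933 m².
P = σAT⁴ = 5.670×10⁻⁸ × 0.5933 × (304.00)⁴ = 287.3 W.

P ≈ 287.3 W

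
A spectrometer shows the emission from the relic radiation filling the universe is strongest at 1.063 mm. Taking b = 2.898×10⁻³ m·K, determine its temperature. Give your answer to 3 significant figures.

T ≈ 2.73 K

Wien's law gives T = b/λ_max = (2.898×10⁻³ m·K)/(1.063×10⁻³ m) = 2.73 K.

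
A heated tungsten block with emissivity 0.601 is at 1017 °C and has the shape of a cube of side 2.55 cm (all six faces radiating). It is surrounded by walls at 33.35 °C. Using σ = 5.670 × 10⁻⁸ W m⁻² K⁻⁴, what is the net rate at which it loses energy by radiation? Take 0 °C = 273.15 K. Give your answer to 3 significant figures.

Net loss ≈ 367 W

T = 1017 °C + 273.15 = 1290.15 K.
Surroundings: T = 33.35 °C + 273.15 = 306.50 K.
Area A = 6s² = 6×(0.0255 m)² = 3.9015×10⁻³ m².
Net radiated power P_net = εσA(T⁴ − T₀⁴) = 0.601×5.670×10⁻⁸×3.9015×10⁻³×(1290.15⁴ − 306.50⁴).
T⁴ − T₀⁴ = 2.77052×10¹² − 8.82515×10⁹ = 2.76169×10¹² K⁴, so P_net = 367 W.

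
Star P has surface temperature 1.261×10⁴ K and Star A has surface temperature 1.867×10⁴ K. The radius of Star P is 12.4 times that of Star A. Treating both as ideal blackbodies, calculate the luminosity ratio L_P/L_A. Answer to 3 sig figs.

L ∝ R²T⁴, so L_P/L_A = (R_P/R_A)²(T_P/T_A)⁴ = (12.4)² × (1.261×10⁴/1.867×10⁴)⁴ = 153.76 × 0.208105 = 32.0.

L_P/L_A ≈ 32.0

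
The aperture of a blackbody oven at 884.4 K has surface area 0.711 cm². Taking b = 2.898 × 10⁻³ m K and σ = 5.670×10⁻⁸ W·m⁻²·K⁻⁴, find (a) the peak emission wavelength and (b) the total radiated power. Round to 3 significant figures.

(a) λ_max = b/T = 2.898×10⁻³/884.4 = 3.277×10⁻⁶ m = 3.28 μm.
Area A = 0.711 cm² = 7.11×10⁻⁵ m².
(b) P = σAT⁴ = 5.670×10⁻⁸×7.11×10⁻⁵×(884.4)⁴ = 2.47 W.

λ_max ≈ 3.28 μm; P ≈ 2.47 W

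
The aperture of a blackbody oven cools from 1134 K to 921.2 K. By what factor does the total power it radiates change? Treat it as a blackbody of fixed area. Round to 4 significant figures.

P₂/P₁ ≈ 0.4355

P ∝ T⁴, so P₂/P₁ = (T₂/T₁)⁴ = (921.2/1134)⁴ = (0.812346)⁴ = 0.4355.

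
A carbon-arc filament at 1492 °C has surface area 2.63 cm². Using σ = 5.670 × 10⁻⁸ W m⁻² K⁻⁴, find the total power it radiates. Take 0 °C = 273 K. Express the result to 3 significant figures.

P ≈ 145 W

T = 1492 °C + 273 = 1765 K.
Area A = 2.63 cm² = 2.63×10⁻⁴ m².
P = σAT⁴ = 5.670×10⁻⁸ × 2.63×10⁻⁴ × (1765)⁴ = 145 W.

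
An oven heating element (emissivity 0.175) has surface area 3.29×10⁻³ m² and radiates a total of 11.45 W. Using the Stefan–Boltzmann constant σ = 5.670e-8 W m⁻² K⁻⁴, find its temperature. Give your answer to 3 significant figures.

T ≈ 770 K

Area A = 3.29×10⁻³ m².
P = εσAT⁴ ⇒ T = (P/(εσA))^(1/4) = (11.45/(0.175×5.670×10⁻⁸×3.29×10⁻³))^(1/4) = 770 K.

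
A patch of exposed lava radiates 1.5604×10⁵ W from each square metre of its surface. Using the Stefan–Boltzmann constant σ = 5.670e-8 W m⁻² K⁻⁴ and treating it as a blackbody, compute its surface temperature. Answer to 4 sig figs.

T ≈ 1288 K

I = σT⁴, so T = (I/σ)^(1/4) = (1.5604×10⁵/(5.670×10⁻⁸))^(1/4) = 1288 K.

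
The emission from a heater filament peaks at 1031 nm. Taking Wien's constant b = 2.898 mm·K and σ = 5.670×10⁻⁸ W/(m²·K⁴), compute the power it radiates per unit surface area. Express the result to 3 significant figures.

I ≈ 3.54×10⁶ W/m²

Wien's law: T = b/λ_max = 2.898×10⁻³/1.031×10⁻⁶ = 2810.86 K.
Then I = σT⁴ = 5.670×10⁻⁸×(2810.86)⁴ = 3.54×10⁶ W/m².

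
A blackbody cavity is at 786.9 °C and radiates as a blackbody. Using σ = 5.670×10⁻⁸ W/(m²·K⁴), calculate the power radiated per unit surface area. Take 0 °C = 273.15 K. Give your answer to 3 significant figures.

I ≈ 7.16×10⁴ W/m²

T = 786.9 °C + 273.15 = 1060.05 K.
Stefan–Boltzmann: I = σT⁴ = 5.670×10⁻⁸ × (1060.05)⁴ = 7.16×10⁴ W/m².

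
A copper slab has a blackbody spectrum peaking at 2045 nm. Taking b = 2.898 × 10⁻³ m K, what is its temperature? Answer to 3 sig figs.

T ≈ 1.42×10³ K

Wien's law gives T = b/λ_max = (2.898×10⁻³ m·K)/(2.045×10⁻⁶ m) = 1.42×10³ K.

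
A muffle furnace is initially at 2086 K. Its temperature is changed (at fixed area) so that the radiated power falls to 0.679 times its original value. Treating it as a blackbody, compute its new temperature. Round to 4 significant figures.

T₂ ≈ 1894 K

P ∝ T⁴, so T₂/T₁ = (P₂/P₁)^(1/4) = (0.679)^(1/4) = 0.907752.
T₂ = 2086 × 0.907752 = 1894 K.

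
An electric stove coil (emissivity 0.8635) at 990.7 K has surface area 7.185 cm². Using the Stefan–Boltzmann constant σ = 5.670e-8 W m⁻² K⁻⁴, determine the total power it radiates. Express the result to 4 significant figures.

Area A = 7.185 cm² = 7.185×10⁻⁴ m².
P = εσAT⁴ = 0.8635 × 5.670×10⁻⁸ × 7.185×10⁻⁴ × (990.7)⁴ = 33.89 W.

P ≈ 33.89 W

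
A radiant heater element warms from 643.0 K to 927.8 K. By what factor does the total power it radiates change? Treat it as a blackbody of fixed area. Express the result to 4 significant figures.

P ∝ T⁴, so P₂/P₁ = (T₂/T₁)⁴ = (927.8/643.0)⁴ = (1.44292)⁴ = 4.335.

P₂/P₁ ≈ 4.335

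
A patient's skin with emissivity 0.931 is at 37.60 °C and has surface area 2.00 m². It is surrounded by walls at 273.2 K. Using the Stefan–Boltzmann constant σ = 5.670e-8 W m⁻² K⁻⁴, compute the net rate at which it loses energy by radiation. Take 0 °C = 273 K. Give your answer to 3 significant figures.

Net loss ≈ 394 W

T = 37.60 °C + 273 = 310.60 K.
Area A = 2.00 m².
Net radiated power P_net = εσA(T⁴ − T₀⁴) = 0.931×5.670×10⁻⁸×2.00×(310.60⁴ − 273.2⁴).
T⁴ − T₀⁴ = 9.30692×10⁹ − 5.57087×10⁹ = 3.73605×10⁹ K⁴, so P_net = 394 W.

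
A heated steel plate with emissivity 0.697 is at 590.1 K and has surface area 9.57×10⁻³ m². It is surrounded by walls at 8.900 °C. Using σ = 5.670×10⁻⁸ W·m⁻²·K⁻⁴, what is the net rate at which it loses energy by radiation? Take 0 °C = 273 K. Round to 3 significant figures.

Net loss ≈ 43.5 W

Surroundings: T = 8.900 °C + 273 = 281.900 K.
Area A = 9.57×10⁻³ m².
Net radiated power P_net = εσA(T⁴ − T₀⁴) = 0.697×5.670×10⁻⁸×9.57×10⁻³×(590.1⁴ − 281.900⁴).
T⁴ − T₀⁴ = 1.21256×10¹¹ − 6.31510×10⁹ = 1.14941×10¹¹ K⁴, so P_net = 43.5 W.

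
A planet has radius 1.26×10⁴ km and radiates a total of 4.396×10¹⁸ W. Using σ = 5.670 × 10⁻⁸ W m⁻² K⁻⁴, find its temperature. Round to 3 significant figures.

Surface area A = 4πR² = 4π(1.26×10⁷ m)² = 1.99504×10¹⁵ m².
P = σAT⁴ ⇒ T = (P/(σA))^(1/4) = (4.396×10¹⁸/(5.670×10⁻⁸×1.99504×10¹⁵))^(1/4) = 444 K.

T ≈ 444 K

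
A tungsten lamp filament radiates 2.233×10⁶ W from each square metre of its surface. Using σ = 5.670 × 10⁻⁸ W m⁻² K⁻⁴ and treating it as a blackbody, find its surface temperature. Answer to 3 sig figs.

T ≈ 2.51×10³ K

I = σT⁴, so T = (I/σ)^(1/4) = (2.233×10⁶/(5.670×10⁻⁸))^(1/4) = 2.51×10³ K.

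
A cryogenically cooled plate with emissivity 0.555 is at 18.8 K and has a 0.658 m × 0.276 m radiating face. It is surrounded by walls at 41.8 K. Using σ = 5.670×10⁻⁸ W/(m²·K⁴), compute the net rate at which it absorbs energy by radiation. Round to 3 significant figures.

Area A = 0.658 × 0.276 = 0.181608 m².
Net radiated power P_net = εσA(T⁴ − T₀⁴) = 0.555×5.670×10⁻⁸×0.181608×(18.8⁴ − 41.8⁴).
T⁴ − T₀⁴ = 1.24920×10⁵ − 3.05285×10⁶ = -2.92793×10⁶ K⁴, so P_net = -0.0167 W — negative, meaning a net gain of 0.0167 W.

Net gain ≈ 0.0167 W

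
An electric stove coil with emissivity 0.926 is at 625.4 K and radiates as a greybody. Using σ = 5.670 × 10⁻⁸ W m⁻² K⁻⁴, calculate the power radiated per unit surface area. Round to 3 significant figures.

I ≈ 8.03×10³ W/m²

Stefan–Boltzmann: I = εσT⁴ = 0.926 × 5.670×10⁻⁸ × (625.4)⁴ = 8.03×10³ W/m².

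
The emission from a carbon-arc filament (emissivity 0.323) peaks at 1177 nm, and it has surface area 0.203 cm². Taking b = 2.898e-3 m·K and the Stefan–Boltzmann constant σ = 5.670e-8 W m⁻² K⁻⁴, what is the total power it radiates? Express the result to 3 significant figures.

Wien's law: T = b/λ_max = 2.898×10⁻³/1.177×10⁻⁶ = 2462.19 K.
Area A = 0.203 cm² = 2.03×10⁻⁵ m².
Then P = εσAT⁴ = 0.323×5.670×10⁻⁸×2.03×10⁻⁵×(2462.19)⁴ = 13.7 W.

P ≈ 13.7 W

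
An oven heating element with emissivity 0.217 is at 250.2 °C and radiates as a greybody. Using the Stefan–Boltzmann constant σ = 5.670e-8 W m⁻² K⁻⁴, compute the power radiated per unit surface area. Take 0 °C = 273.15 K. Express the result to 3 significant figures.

T = 250.2 °C + 273.15 = 523.35 K.
Stefan–Boltzmann: I = εσT⁴ = 0.217 × 5.670×10⁻⁸ × (523.35)⁴ = 923 W/m².

I ≈ 923 W/m²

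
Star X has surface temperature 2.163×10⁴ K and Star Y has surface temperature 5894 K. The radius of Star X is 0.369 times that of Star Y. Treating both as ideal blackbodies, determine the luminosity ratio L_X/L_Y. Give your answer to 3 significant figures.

L_X/L_Y ≈ 24.7

L ∝ R²T⁴, so L_X/L_Y = (R_X/R_Y)²(T_X/T_Y)⁴ = (0.369)² × (2.163×10⁴/5894)⁴ = 0.136161 × 181.378 = 24.7.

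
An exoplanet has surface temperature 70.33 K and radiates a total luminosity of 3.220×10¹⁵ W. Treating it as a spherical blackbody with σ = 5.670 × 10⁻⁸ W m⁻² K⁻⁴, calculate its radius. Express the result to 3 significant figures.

L = 4πR²σT⁴ ⇒ R = √(L/(4πσT⁴)).
σT⁴ = 1.38722 W/m², so R = √(3.220×10¹⁵/(4π×1.38722)) = 1.36×10⁷ m.

R ≈ 1.36×10⁷ m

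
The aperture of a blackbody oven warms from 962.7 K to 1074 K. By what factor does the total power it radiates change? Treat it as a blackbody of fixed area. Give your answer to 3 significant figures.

P ∝ T⁴, so P₂/P₁ = (T₂/T₁)⁴ = (1074/962.7)⁴ = (1.11561)⁴ = 1.55.

P₂/P₁ ≈ 1.55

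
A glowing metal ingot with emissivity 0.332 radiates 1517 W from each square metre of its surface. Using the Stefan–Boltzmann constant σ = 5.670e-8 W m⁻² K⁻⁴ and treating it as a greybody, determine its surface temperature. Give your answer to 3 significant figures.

I = εσT⁴, so T = (I/εσ)^(1/4) = (1517/(0.332×5.670×10⁻⁸))^(1/4) = 533 K.

T ≈ 533 K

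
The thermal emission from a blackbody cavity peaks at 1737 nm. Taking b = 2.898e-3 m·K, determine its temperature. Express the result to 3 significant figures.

T ≈ 1.67×10³ K

Wien's law gives T = b/λ_max = (2.898×10⁻³ m·K)/(1.737×10⁻⁶ m) = 1.67×10³ K.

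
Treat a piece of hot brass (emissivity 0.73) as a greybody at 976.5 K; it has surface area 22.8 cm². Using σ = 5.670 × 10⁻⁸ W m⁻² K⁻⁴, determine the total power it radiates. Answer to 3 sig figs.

Area A = 22.8 cm² = 2.28×10⁻³ m².
P = εσAT⁴ = 0.73 × 5.670×10⁻⁸ × 2.28×10⁻³ × (976.5)⁴ = 85.8 W.

P ≈ 85.8 W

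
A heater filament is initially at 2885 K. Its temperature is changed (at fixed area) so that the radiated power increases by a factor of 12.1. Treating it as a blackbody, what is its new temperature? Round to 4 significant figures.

T₂ ≈ 5381 K

P ∝ T⁴, so T₂/T₁ = (P₂/P₁)^(1/4) = (12.1)^(1/4) = 1.86508.
T₂ = 2885 × 1.86508 = 5381 K.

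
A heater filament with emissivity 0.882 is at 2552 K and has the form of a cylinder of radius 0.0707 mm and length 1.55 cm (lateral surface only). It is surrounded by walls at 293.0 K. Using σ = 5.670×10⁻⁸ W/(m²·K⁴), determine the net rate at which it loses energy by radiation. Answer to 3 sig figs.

Net loss ≈ 14.6 W

Lateral area A = 2πrL = 2π×7.07×10⁻⁵×0.0155 = 6.88543×10⁻⁶ m².
Net radiated power P_net = εσA(T⁴ − T₀⁴) = 0.882×5.670×10⁻⁸×6.88543×10⁻⁶×(2552⁴ − 293.0⁴).
T⁴ − T₀⁴ = 4.24153×10¹³ − 7.37005×10⁹ = 4.24079×10¹³ K⁴, so P_net = 14.6 W.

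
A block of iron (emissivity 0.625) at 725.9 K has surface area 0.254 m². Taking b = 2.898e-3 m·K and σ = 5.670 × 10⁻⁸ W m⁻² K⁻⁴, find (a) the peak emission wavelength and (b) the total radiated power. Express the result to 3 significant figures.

(a) λ_max = b/T = 2.898×10⁻³/725.9 = 3.992×10⁻⁶ m = 3.99 μm.
Area A = 0.254 m².
(b) P = εσAT⁴ = 0.625×5.670×10⁻⁸×0.254×(725.9)⁴ = 2.50×10³ W.

λ_max ≈ 3.99 μm; P ≈ 2.50×10³ W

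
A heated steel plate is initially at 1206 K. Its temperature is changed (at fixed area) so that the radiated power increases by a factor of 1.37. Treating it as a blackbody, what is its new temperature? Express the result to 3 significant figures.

T₂ ≈ 1.30×10³ K

P ∝ T⁴, so T₂/T₁ = (P₂/P₁)^(1/4) = (1.37)^(1/4) = 1.08188.
T₂ = 1206 × 1.08188 = 1.30×10³ K.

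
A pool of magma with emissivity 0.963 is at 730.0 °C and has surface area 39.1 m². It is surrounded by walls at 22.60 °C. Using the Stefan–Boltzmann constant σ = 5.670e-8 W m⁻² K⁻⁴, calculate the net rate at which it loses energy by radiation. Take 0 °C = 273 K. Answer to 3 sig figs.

Net loss ≈ 2.14×10⁶ W

T = 730.0 °C + 273 = 1003.0 K.
Surroundings: T = 22.60 °C + 273 = 295.60 K.
Area A = 39.1 m².
Net radiated power P_net = εσA(T⁴ − T₀⁴) = 0.963×5.670×10⁻⁸×39.1×(1003.0⁴ − 295.60⁴).
T⁴ − T₀⁴ = 1.01205×10¹² − 7.63515×10⁹ = 1.00441×10¹² K⁴, so P_net = 2.14×10⁶ W.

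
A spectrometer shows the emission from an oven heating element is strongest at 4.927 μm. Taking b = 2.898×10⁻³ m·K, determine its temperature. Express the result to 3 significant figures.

Wien's law gives T = b/λ_max = (2.898×10⁻³ m·K)/(4.927×10⁻⁶ m) = 588 K.

T ≈ 588 K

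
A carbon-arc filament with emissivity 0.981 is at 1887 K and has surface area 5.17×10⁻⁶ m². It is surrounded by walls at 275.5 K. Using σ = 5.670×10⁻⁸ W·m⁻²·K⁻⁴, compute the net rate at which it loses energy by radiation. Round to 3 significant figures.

Net loss ≈ 3.64 W

Area A = 5.17×10⁻⁶ m².
Net radiated power P_net = εσA(T⁴ − T₀⁴) = 0.981×5.670×10⁻⁸×5.17×10⁻⁶×(1887⁴ − 275.5⁴).
T⁴ − T₀⁴ = 1.26791×10¹³ − 5.76085×10⁹ = 1.26733×10¹³ K⁴, so P_net = 3.64 W.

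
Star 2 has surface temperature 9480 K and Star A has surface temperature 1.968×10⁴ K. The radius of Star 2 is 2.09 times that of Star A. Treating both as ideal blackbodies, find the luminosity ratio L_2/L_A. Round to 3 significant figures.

L_2/L_A ≈ 0.235

L ∝ R²T⁴, so L_2/L_A = (R_2/R_A)²(T_2/T_A)⁴ = (2.09)² × (9480/1.968×10⁴)⁴ = 4.3681 × 0.0538435 = 0.235.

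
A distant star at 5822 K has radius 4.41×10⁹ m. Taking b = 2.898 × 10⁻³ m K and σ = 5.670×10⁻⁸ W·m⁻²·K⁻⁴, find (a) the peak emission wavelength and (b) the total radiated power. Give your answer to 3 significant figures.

(a) λ_max = b/T = 2.898×10⁻³/5822 = 4.978×10⁻⁷ m = 498 nm.
Surface area A = 4πR² = 4π(4.41×10⁹ m)² = 2.44392×10²⁰ m².
(b) P = σAT⁴ = 5.670×10⁻⁸×2.44392×10²⁰×(5822)⁴ = 1.59×10²⁸ W.

λ_max ≈ 498 nm; P ≈ 1.59×10²⁸ W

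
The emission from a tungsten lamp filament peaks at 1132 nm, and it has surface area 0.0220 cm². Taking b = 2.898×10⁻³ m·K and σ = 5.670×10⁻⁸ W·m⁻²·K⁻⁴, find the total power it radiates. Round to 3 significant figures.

Wien's law: T = b/λ_max = 2.898×10⁻³/1.132×10⁻⁶ = 2560.07 K.
Area A = 0.0220 cm² = 2.20×10⁻⁶ m².
Then P = σAT⁴ = 5.670×10⁻⁸×2.20×10⁻⁶×(2560.07)⁴ = 5.36 W.

P ≈ 5.36 W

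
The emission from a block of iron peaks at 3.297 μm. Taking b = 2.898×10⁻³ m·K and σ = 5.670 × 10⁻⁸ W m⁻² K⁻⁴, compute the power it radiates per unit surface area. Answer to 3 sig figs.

I ≈ 3.38×10⁴ W/m²

Wien's law: T = b/λ_max = 2.898×10⁻³/3.297×10⁻⁶ = 878.981 K.
Then I = σT⁴ = 5.670×10⁻⁸×(878.981)⁴ = 3.38×10⁴ W/m².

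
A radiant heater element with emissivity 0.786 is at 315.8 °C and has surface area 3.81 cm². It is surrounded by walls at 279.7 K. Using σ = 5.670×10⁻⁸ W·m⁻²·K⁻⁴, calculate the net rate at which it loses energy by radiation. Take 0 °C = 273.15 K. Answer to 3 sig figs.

T = 315.8 °C + 273.15 = 588.95 K.
Area A = 3.81 cm² = 3.81×10⁻⁴ m².
Net radiated power P_net = εσA(T⁴ − T₀⁴) = 0.786×5.670×10⁻⁸×3.81×10⁻⁴×(588.95⁴ − 279.7⁴).
T⁴ − T₀⁴ = 1.20313×10¹¹ − 6.12026×10⁹ = 1.14193×10¹¹ K⁴, so P_net = 1.94 W.

Net loss ≈ 1.94 W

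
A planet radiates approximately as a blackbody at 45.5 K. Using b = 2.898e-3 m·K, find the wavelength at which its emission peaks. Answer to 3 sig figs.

Wien's displacement law: λ_max = b/T = (2.898×10⁻³ m·K)/(45.5 K) = 6.369×10⁻⁵ m.
That is 63.7 μm, in the infrared range.

λ_max ≈ 63.7 μm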